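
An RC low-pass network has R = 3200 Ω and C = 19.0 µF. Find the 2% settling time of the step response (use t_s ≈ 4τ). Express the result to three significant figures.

τ = RC = 3200 × 19.0 µF = 0.0608 s.
t_s ≈ 4τ = 0.243 s.

t_s ≈ 0.243 s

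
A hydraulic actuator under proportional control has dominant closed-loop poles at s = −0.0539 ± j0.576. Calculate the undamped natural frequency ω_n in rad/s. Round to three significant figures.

ω_n ≈ 0.579 rad/s

With σ = 0.0539, ω_d = 0.576: ω_n = √(σ²+ω_d²) = 0.579 rad/s, ζ = σ/ω_n = 0.0932.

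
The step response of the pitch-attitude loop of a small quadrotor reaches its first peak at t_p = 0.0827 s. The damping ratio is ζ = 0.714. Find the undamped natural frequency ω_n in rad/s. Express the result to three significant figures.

ω_n ≈ 54.3 rad/s

Peak time t_p = π/ω_d, so ω_d = π/t_p = π/0.0827 = 38.0 rad/s.
ω_n = ω_d/√(1−ζ²) = 38.0/√0.490 = 54.3 rad/s.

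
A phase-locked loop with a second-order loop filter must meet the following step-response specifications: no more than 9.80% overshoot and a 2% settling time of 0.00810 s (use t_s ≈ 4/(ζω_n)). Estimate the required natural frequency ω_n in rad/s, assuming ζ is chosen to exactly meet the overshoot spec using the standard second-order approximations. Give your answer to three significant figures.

ω_n ≈ 831 rad/s

From %OS = 100·exp(−πζ/√(1−ζ²)), invert to get ζ = −ln(OS)/√(π² + ln²(OS)) with OS = 0.0980.
−ln 0.0980 = 2.323, so ζ = 2.323/√(π² + 5.395) = 0.595.
Then ω_n = 4/(ζ t_s) = 4/(0.595 × 0.00810) = 831 rad/s.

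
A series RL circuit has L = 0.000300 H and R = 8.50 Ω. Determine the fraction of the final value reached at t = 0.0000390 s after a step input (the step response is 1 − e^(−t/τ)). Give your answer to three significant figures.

τ = L/R = 0.000300/8.50 = 0.0000353 s.
y(t)/y_∞ = 1 − e^(−t/τ) = 1 − e^(−0.0000390/0.0000353) = 1 − e^(−1.10) = 0.669.

y/y_∞ ≈ 0.669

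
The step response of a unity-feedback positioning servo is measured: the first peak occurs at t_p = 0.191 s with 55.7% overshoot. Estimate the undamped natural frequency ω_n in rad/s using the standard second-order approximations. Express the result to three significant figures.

From the overshoot, ζ = −ln(OS)/√(π²+ln²(OS)) = 0.183.
t_p = π/ω_d ⇒ ω_d = 16.4 rad/s; then ω_n = ω_d/√(1−ζ²) = 16.7 rad/s.

ω_n ≈ 16.7 rad/s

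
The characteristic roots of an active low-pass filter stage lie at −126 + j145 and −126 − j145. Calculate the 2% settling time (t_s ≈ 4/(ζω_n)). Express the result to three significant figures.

t_s ≈ 0.0317 s

For poles at −σ ± jω_d, ζω_n = σ = 126, so t_s ≈ 4/σ = 0.0317 s.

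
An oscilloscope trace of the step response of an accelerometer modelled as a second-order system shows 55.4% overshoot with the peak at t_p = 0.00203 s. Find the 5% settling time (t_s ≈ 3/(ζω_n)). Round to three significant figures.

t_s ≈ 0.0103 s

ζ from %OS: ζ = |ln 0.554|/√(π²+ln²0.554) = 0.185.
t_p = π/ω_d ⇒ ω_d = 1550 rad/s; then ω_n = ω_d/√(1−ζ²) = 1570 rad/s.
t_s ≈ 3/(ζω_n) = 3/(0.185·1570) = 0.0103 s.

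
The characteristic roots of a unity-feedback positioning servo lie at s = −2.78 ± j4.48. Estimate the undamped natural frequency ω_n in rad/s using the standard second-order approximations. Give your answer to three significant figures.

ω_n ≈ 5.27 rad/s

|pole| = ω_n = √(2.78² + 4.48²) = 5.27 rad/s; ζ = cos θ = σ/ω_n = 0.527.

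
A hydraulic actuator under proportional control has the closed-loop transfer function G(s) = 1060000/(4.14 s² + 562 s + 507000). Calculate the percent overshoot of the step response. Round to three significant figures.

%OS ≈ 53.7%

Dividing through by 4.14: denominator becomes s² + 135.7 s + 122500.
So ω_n = √122500 = 350 rad/s and ζ = 135.7/(2·350) = 0.194.
%OS = 100 e^{−πζ/√(1−ζ²)} with ζ = 0.194 gives 53.7%.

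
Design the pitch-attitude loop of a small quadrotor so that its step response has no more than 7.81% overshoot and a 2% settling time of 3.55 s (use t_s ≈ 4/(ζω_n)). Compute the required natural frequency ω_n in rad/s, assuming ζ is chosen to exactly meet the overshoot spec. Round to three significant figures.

ω_n ≈ 1.79 rad/s

From %OS = 100·exp(−πζ/√(1−ζ²)), invert to get ζ = −ln(OS)/√(π² + ln²(OS)) with OS = 0.0781.
−ln 0.0781 = 2.550, so ζ = 2.550/√(π² + 6.501) = 0.630.
From t_s ≈ 4/(ζω_n): ω_n = 4/(ζ·t_s) = 4/(0.630·3.55) = 1.79 rad/s.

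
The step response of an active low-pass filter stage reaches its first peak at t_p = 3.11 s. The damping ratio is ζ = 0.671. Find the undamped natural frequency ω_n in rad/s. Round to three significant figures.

ω_n ≈ 1.36 rad/s

Peak time t_p = π/ω_d, so ω_d = π/t_p = π/3.11 = 1.01 rad/s.
ω_n = ω_d/√(1−ζ²) = 1.01/√0.550 = 1.36 rad/s.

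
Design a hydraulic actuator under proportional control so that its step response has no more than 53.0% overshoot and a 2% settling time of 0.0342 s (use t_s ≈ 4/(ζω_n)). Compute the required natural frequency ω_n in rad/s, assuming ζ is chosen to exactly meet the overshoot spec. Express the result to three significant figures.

From %OS = 100·exp(−πζ/√(1−ζ²)), invert to get ζ = −ln(OS)/√(π² + ln²(OS)) with OS = 0.530.
−ln 0.530 = 0.6349, so ζ = 0.6349/√(π² + 0.4031) = 0.198.
Then ω_n = 4/(ζ t_s) = 4/(0.198 × 0.0342) = 590 rad/s.

ω_n ≈ 590 rad/s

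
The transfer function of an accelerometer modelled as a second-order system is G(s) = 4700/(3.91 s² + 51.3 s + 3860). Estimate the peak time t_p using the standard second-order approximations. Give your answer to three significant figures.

Dividing through by 3.91: denominator becomes s² + 13.12 s + 987.2.
So ω_n = √987.2 = 31.4 rad/s and ζ = 13.12/(2·31.4) = 0.209.
ω_d = ω_n√(1−ζ²) = 30.7 rad/s. t_p = π/ω_d = 0.102 s.

t_p ≈ 0.102 s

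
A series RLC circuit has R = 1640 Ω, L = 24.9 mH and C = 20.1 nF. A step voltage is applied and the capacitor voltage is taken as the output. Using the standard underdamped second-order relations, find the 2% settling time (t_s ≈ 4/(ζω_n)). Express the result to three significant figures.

t_s ≈ 0.000121 s

For a series RLC circuit (capacitor voltage as output), ω_n = 1/√(LC) = 1/√(24.9 mH · 20.1 nF) = 44700 rad/s.
ζ = (R/2)·√(C/L) = (1640/2)·√(20.1 nF/24.9 mH) = 0.737.
t_s ≈ 4/(ζω_n) = 0.000121 s.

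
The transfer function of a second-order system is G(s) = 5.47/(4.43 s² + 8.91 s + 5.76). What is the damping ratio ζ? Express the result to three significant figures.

ζ ≈ 0.882

Dividing through by 4.43: denominator becomes s² + 2.011 s + 1.300.
So ω_n = √1.300 = 1.14 rad/s and ζ = 2.011/(2·1.14) = 0.882.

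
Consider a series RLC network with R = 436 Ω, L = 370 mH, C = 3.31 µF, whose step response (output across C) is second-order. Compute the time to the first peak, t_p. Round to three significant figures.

For a series RLC circuit (capacitor voltage as output), ω_n = 1/√(LC) = 1/√(370 mH · 3.31 µF) = 904 rad/s.
ζ = (R/2)·√(C/L) = (436/2)·√(3.31 µF/370 mH) = 0.652.
The damped frequency ω_d = ω_n√(1−ζ²) = 685 rad/s. t_p = π/ω_d = 0.00459 s.

t_p ≈ 0.00459 s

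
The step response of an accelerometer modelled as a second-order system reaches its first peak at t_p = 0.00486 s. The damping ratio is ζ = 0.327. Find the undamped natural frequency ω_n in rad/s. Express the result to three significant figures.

Peak time t_p = π/ω_d, so ω_d = π/t_p = π/0.00486 = 646 rad/s.
ω_n = ω_d/√(1−ζ²) = 646/√0.893 = 684 rad/s.

ω_n ≈ 684 rad/s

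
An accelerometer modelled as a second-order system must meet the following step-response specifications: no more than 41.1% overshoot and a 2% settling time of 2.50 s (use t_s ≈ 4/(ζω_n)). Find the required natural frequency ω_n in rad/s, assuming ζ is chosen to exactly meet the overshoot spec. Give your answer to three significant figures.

ω_n ≈ 5.88 rad/s

From %OS = 100·exp(−πζ/√(1−ζ²)), invert to get ζ = −ln(OS)/√(π² + ln²(OS)) with OS = 0.411.
−ln 0.411 = 0.8892, so ζ = 0.8892/√(π² + 0.7906) = 0.272.
From t_s ≈ 4/(ζω_n): ω_n = 4/(ζ·t_s) = 4/(0.272·2.50) = 5.88 rad/s.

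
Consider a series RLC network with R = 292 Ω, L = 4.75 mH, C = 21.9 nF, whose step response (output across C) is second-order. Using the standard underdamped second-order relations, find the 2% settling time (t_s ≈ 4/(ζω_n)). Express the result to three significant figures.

For a series RLC circuit (capacitor voltage as output), ω_n = 1/√(LC) = 1/√(4.75 mH · 21.9 nF) = 98000 rad/s.
ζ = (R/2)·√(C/L) = (292/2)·√(21.9 nF/4.75 mH) = 0.313.
t_s ≈ 4/(ζω_n) = 0.000130 s.

t_s ≈ 0.000130 s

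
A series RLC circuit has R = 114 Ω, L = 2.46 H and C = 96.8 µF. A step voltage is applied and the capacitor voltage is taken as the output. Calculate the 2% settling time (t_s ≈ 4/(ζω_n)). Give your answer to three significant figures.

t_s ≈ 0.173 s

For a series RLC circuit (capacitor voltage as output), ω_n = 1/√(LC) = 1/√(2.46 H · 96.8 µF) = 64.8 rad/s.
ζ = (R/2)·√(C/L) = (114/2)·√(96.8 µF/2.46 H) = 0.358.
t_s ≈ 4/(ζω_n) = 0.173 s.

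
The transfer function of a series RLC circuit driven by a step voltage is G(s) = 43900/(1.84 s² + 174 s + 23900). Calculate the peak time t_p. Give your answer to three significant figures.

t_p ≈ 0.0303 s

Dividing through by 1.84: denominator becomes s² + 94.57 s + 12990.
So ω_n = √12990 = 114 rad/s and ζ = 94.57/(2·114) = 0.415.
The damped frequency ω_d = ω_n√(1−ζ²) = 104 rad/s. t_p = π/ω_d = 0.0303 s.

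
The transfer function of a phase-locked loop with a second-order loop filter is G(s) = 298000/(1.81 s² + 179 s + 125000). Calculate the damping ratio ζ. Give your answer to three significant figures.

ζ ≈ 0.188

Dividing through by 1.81: denominator becomes s² + 98.90 s + 69060.
So ω_n = √69060 = 263 rad/s and ζ = 98.90/(2·263) = 0.188.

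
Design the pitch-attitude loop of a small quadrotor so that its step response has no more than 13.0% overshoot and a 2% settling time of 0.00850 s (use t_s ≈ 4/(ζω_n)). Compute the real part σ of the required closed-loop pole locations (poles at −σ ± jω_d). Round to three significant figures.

The settling-time spec alone fixes σ = ζω_n = 4/t_s = 4/0.00850 = 471.
(Overshoot then fixes ζ = 0.545 and hence ω_d = σ·√(1−ζ²)/ζ = 725 rad/s.)

σ ≈ 471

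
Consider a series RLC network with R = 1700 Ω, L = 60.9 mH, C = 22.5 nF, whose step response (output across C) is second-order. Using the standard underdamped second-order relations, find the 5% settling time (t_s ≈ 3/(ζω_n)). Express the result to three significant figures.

For a series RLC circuit (capacitor voltage as output), ω_n = 1/√(LC) = 1/√(60.9 mH · 22.5 nF) = 27000 rad/s.
ζ = (R/2)·√(C/L) = (1700/2)·√(22.5 nF/60.9 mH) = 0.517.
t_s ≈ 3/(ζω_n) = 0.000215 s.

t_s ≈ 0.000215 s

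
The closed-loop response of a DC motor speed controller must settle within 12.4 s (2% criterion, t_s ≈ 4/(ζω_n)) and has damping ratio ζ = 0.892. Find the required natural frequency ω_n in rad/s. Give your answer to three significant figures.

Rearranging t_s ≈ 4/(ζω_n) gives ω_n = 4/(ζ·t_s) = 4/(0.892 × 12.4) = 0.362 rad/s.

ω_n ≈ 0.362 rad/s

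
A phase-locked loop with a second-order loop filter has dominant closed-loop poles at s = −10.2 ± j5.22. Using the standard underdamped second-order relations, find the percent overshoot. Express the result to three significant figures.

|pole| = ω_n = √(10.2² + 5.22²) = 11.5 rad/s; ζ = cos θ = σ/ω_n = 0.890.
%OS = 100 e^{−πζ/√(1−ζ²)} with ζ = 0.890 gives 0.216%.

%OS ≈ 0.216%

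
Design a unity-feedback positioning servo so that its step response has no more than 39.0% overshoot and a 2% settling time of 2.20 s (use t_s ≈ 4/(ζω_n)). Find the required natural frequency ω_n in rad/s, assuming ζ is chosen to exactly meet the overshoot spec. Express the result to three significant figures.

Inverting the overshoot relation: ζ = |ln 0.390|/√(π² + ln²0.390) = 0.287.
Then ω_n = 4/(ζ t_s) = 4/(0.287 × 2.20) = 6.33 rad/s.

ω_n ≈ 6.33 rad/s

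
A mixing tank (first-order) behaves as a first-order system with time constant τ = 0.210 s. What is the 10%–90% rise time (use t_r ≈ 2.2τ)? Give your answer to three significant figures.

t_r ≈ 0.462 s

t_r ≈ 2.2τ = 0.462 s.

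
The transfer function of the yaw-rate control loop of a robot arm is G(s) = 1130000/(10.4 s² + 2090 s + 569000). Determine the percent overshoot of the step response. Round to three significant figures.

Dividing through by 10.4: denominator becomes s² + 201.0 s + 54710.
So ω_n = √54710 = 234 rad/s and ζ = 201.0/(2·234) = 0.430.
%OS = 100 e^{−πζ/√(1−ζ²)} with ζ = 0.430 gives 22.4%.

%OS ≈ 22.4%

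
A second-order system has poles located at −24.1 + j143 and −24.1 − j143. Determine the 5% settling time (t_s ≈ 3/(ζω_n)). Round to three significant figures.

t_s ≈ 0.124 s

For poles at −σ ± jω_d, ζω_n = σ = 24.1, so t_s ≈ 3/σ = 0.124 s.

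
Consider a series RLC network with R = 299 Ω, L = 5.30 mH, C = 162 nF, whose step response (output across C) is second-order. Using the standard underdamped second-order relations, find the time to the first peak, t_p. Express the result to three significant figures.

For a series RLC circuit (capacitor voltage as output), ω_n = 1/√(LC) = 1/√(5.30 mH · 162 nF) = 34100 rad/s.
ζ = (R/2)·√(C/L) = (299/2)·√(162 nF/5.30 mH) = 0.827.
The damped frequency ω_d = ω_n√(1−ζ²) = 19200 rad/s. t_p = π/ω_d = 0.000164 s.

t_p ≈ 0.000164 s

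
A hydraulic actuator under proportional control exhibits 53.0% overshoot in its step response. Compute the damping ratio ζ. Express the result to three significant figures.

Inverting the overshoot relation: ζ = |ln 0.530|/√(π² + ln²0.530) = 0.198.

ζ ≈ 0.198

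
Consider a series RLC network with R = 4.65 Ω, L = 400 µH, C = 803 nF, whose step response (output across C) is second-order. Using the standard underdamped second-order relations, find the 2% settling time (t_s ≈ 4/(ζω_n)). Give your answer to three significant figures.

For a series RLC circuit (capacitor voltage as output), ω_n = 1/√(LC) = 1/√(400 µH · 803 nF) = 55800 rad/s.
ζ = (R/2)·√(C/L) = (4.65/2)·√(803 nF/400 µH) = 0.104.
t_s ≈ 4/(ζω_n) = 0.000688 s.

t_s ≈ 0.000688 s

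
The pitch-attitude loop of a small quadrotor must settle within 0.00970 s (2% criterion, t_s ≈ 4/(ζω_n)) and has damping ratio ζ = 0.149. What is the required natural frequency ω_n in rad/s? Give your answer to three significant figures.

ω_n ≈ 2770 rad/s

Rearranging t_s ≈ 4/(ζω_n) gives ω_n = 4/(ζ·t_s) = 4/(0.149 × 0.00970) = 2770 rad/s.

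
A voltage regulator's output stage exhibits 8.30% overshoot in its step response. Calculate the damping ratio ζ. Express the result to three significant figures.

ζ ≈ 0.621

Inverting the overshoot relation: ζ = |ln 0.0830|/√(π² + ln²0.0830) = 0.621.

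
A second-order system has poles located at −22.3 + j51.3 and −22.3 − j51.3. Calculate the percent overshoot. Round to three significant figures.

%OS ≈ 25.5%

The poles are at −σ ± jω_d with σ = 22.3 and ω_d = 51.3, so ω_n = √(σ²+ω_d²) = 55.9 rad/s and ζ = σ/ω_n = 0.399.
%OS = 100 e^{−πζ/√(1−ζ²)} with ζ = 0.399 gives 25.5%.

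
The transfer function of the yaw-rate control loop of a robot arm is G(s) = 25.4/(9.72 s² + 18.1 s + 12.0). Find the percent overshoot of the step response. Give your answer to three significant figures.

Dividing through by 9.72: denominator becomes s² + 1.862 s + 1.235.
So ω_n = √1.235 = 1.11 rad/s and ζ = 1.862/(2·1.11) = 0.838.
Overshoot: exp(−π·0.838/√(1−0.838²)) = 0.00804, i.e. 0.804%.

%OS ≈ 0.804%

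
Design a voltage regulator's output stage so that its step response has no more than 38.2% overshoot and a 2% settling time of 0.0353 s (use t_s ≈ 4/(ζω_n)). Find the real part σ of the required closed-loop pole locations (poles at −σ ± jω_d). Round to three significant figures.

The settling-time spec alone fixes σ = ζω_n = 4/t_s = 4/0.0353 = 113.
(Overshoot then fixes ζ = 0.293 and hence ω_d = σ·√(1−ζ²)/ζ = 370 rad/s.)

σ ≈ 113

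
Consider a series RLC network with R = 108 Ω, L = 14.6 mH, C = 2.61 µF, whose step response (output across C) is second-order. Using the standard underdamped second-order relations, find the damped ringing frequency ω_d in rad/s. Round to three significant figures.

ω_d ≈ 3540 rad/s

For a series RLC circuit (capacitor voltage as output), ω_n = 1/√(LC) = 1/√(14.6 mH · 2.61 µF) = 5120 rad/s.
ζ = (R/2)·√(C/L) = (108/2)·√(2.61 µF/14.6 mH) = 0.722.
ω_d = 5120·√(1 − 0.722²) = 3540 rad/s.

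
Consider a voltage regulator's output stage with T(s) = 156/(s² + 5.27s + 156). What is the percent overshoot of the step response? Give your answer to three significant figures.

%OS ≈ 50.8%

ω_n = √156 = 12.5 rad/s; ζ = 5.27/(2·12.5) = 0.211.
%OS = 100·exp(−πζ/√(1−ζ²)) = 50.8%.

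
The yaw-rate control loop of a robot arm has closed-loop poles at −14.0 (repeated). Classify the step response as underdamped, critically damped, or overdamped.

Since there is a repeated negative-real pole, the response is critically damped.

critically damped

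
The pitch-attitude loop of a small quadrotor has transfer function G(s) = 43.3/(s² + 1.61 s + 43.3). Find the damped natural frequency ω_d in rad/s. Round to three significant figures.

Matching coefficients with s² + 2ζω_n s + ω_n² gives ω_n² = 43.3 ⇒ ω_n = 6.58 rad/s, and ζ = 1.61/(2ω_n) = 0.122.
ω_d = 6.58·√(1 − 0.122²) = 6.53 rad/s.

ω_d ≈ 6.53 rad/s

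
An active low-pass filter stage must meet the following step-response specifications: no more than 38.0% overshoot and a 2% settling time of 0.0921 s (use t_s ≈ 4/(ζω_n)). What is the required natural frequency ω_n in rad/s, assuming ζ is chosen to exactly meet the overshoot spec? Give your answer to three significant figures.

ω_n ≈ 148 rad/s

From %OS = 100·exp(−πζ/√(1−ζ²)), invert to get ζ = −ln(OS)/√(π² + ln²(OS)) with OS = 0.380.
−ln 0.380 = 0.9676, so ζ = 0.9676/√(π² + 0.9362) = 0.294.
From t_s ≈ 4/(ζω_n): ω_n = 4/(ζ·t_s) = 4/(0.294·0.0921) = 148 rad/s.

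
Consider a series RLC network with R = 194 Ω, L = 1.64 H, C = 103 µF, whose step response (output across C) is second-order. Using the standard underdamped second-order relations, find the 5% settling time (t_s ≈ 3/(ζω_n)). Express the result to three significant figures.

t_s ≈ 0.0507 s

For a series RLC circuit (capacitor voltage as output), ω_n = 1/√(LC) = 1/√(1.64 H · 103 µF) = 76.9 rad/s.
ζ = (R/2)·√(C/L) = (194/2)·√(103 µF/1.64 H) = 0.769.
t_s ≈ 3/(ζω_n) = 0.0507 s.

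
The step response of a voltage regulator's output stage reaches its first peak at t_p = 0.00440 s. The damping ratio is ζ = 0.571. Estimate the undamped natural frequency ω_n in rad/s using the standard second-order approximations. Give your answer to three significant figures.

ω_n ≈ 870 rad/s

Peak time t_p = π/ω_d, so ω_d = π/t_p = π/0.00440 = 714 rad/s.
ω_n = ω_d/√(1−ζ²) = 714/√0.674 = 870 rad/s.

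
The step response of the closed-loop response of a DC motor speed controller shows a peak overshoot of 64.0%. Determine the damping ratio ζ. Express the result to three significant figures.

ζ ≈ 0.141

From %OS = 100·exp(−πζ/√(1−ζ²)), invert to get ζ = −ln(OS)/√(π² + ln²(OS)) with OS = 0.640.
−ln 0.640 = 0.4463, so ζ = 0.4463/√(π² + 0.1992) = 0.141.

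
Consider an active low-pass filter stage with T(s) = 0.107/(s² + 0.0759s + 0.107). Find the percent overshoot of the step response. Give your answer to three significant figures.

Matching coefficients with s² + 2ζω_n s + ω_n² gives ω_n² = 0.107 ⇒ ω_n = 0.327 rad/s, and ζ = 0.0759/(2ω_n) = 0.116.
%OS = 100 e^{−πζ/√(1−ζ²)} with ζ = 0.116 gives 69.3%.

%OS ≈ 69.3%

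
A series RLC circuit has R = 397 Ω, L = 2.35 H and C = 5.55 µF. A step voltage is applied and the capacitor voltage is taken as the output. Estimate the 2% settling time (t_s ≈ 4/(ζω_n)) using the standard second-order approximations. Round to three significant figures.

t_s ≈ 0.0474 s

For a series RLC circuit (capacitor voltage as output), ω_n = 1/√(LC) = 1/√(2.35 H · 5.55 µF) = 277 rad/s.
ζ = (R/2)·√(C/L) = (397/2)·√(5.55 µF/2.35 H) = 0.305.
t_s ≈ 4/(ζω_n) = 0.0474 s.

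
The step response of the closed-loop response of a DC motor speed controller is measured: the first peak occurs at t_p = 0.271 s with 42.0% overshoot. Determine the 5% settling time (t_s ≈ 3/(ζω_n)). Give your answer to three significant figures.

From the overshoot, ζ = −ln(OS)/√(π²+ln²(OS)) = 0.266.
t_p = π/ω_d ⇒ ω_d = 11.6 rad/s; then ω_n = ω_d/√(1−ζ²) = 12.0 rad/s.
t_s ≈ 3/(ζω_n) = 3/(0.266·12.0) = 0.937 s.

t_s ≈ 0.937 s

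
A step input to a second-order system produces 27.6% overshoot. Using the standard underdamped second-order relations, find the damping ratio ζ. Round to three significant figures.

ζ ≈ 0.379

ζ = −ln(OS)/√(π² + (ln OS)²). With OS = 0.276, ln OS = −1.287 and ζ = 1.287/3.395 = 0.379.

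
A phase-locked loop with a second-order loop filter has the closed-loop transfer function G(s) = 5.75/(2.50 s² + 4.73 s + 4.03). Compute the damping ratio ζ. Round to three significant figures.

Dividing through by 2.50: denominator becomes s² + 1.892 s + 1.612.
So ω_n = √1.612 = 1.27 rad/s and ζ = 1.892/(2·1.27) = 0.745.

ζ ≈ 0.745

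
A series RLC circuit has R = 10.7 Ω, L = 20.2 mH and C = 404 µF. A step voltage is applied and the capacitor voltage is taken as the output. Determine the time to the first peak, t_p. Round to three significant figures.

t_p ≈ 0.0137 s

For a series RLC circuit (capacitor voltage as output), ω_n = 1/√(LC) = 1/√(20.2 mH · 404 µF) = 350 rad/s.
ζ = (R/2)·√(C/L) = (10.7/2)·√(404 µF/20.2 mH) = 0.757.
ω_d = 350·√(1 − 0.757²) = 229 rad/s. t_p = π/ω_d = 0.0137 s.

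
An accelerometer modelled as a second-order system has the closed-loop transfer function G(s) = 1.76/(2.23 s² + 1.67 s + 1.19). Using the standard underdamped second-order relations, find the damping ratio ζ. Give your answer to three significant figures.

ζ ≈ 0.513

Dividing through by 2.23: denominator becomes s² + 0.7489 s + 0.5336.
So ω_n = √0.5336 = 0.731 rad/s and ζ = 0.7489/(2·0.731) = 0.513.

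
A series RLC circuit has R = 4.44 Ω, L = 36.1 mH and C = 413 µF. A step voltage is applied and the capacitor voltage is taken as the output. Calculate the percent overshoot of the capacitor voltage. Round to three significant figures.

For a series RLC circuit (capacitor voltage as output), ω_n = 1/√(LC) = 1/√(36.1 mH · 413 µF) = 259 rad/s.
ζ = (R/2)·√(C/L) = (4.44/2)·√(413 µF/36.1 mH) = 0.237.
%OS = 100·exp(−πζ/√(1−ζ²)) = 46.4%.

%OS ≈ 46.4%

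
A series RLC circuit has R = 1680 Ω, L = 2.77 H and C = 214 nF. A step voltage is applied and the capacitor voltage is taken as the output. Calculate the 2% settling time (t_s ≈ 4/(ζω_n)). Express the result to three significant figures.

t_s ≈ 0.0132 s

For a series RLC circuit (capacitor voltage as output), ω_n = 1/√(LC) = 1/√(2.77 H · 214 nF) = 1300 rad/s.
ζ = (R/2)·√(C/L) = (1680/2)·√(214 nF/2.77 H) = 0.233.
t_s ≈ 4/(ζω_n) = 0.0132 s.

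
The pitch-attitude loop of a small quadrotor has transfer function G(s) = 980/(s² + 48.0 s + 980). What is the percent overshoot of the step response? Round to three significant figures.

Comparing the denominator to s² + 2ζω_n s + ω_n²: ω_n = √980 = 31.3 rad/s, and 2ζω_n = 48.0 so ζ = 48.0/(2·31.3) = 0.767.
%OS = 100 e^{−πζ/√(1−ζ²)} with ζ = 0.767 gives 2.35%.

%OS ≈ 2.35%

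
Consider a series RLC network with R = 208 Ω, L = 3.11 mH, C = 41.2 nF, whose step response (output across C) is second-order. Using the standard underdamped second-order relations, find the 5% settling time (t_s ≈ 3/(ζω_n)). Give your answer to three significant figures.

t_s ≈ 0.0000897 s

For a series RLC circuit (capacitor voltage as output), ω_n = 1/√(LC) = 1/√(3.11 mH · 41.2 nF) = 88300 rad/s.
ζ = (R/2)·√(C/L) = (208/2)·√(41.2 nF/3.11 mH) = 0.379.
t_s ≈ 3/(ζω_n) = 0.0000897 s.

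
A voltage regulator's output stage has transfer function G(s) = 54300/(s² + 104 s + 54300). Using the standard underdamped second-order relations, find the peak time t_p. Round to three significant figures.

t_p ≈ 0.0138 s

Matching coefficients with s² + 2ζω_n s + ω_n² gives ω_n² = 54300 ⇒ ω_n = 233 rad/s, and ζ = 104/(2ω_n) = 0.223.
ω_d = 233·√(1 − 0.223²) = 227 rad/s. Then t_p = π/ω_d = 0.0138 s.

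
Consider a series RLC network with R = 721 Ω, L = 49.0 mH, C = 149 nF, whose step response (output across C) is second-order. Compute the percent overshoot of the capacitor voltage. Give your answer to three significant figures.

%OS ≈ 7.89%

For a series RLC circuit (capacitor voltage as output), ω_n = 1/√(LC) = 1/√(49.0 mH · 149 nF) = 11700 rad/s.
ζ = (R/2)·√(C/L) = (721/2)·√(149 nF/49.0 mH) = 0.629.
%OS = 100 e^{−πζ/√(1−ζ²)} with ζ = 0.629 gives 7.89%.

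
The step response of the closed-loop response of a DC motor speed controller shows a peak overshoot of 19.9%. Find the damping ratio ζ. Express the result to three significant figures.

ζ ≈ 0.457

ζ = −ln(OS)/√(π² + (ln OS)²). With OS = 0.199, ln OS = −1.614 and ζ = 1.614/3.532 = 0.457.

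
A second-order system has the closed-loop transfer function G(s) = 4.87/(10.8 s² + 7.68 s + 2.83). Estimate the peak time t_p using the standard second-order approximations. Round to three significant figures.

Dividing through by 10.8: denominator becomes s² + 0.7111 s + 0.2620.
So ω_n = √0.2620 = 0.512 rad/s and ζ = 0.7111/(2·0.512) = 0.695.
ω_d = 0.512·√(1 − 0.695²) = 0.368 rad/s. t_p = π/ω_d = 8.53 s.

t_p ≈ 8.53 s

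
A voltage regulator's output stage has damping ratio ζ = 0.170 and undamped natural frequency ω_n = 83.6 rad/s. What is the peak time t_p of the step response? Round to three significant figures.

t_p ≈ 0.0381 s

The damped frequency is ω_d = ω_n√(1−ζ²) = 83.6·√(1−0.0289) = 82.4 rad/s.
Peak time t_p = π/ω_d = π/82.4 = 0.0381 s.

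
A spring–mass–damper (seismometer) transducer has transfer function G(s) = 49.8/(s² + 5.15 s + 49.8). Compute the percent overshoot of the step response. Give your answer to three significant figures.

Comparing the denominator to s² + 2ζω_n s + ω_n²: ω_n = √49.8 = 7.06 rad/s, and 2ζω_n = 5.15 so ζ = 5.15/(2·7.06) = 0.365.
%OS = 100·exp(−πζ/√(1−ζ²)) = 29.2%.

%OS ≈ 29.2%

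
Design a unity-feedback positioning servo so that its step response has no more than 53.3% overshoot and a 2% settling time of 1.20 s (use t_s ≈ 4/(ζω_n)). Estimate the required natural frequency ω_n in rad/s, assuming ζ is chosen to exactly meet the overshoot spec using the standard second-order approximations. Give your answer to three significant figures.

ω_n ≈ 17.0 rad/s

From %OS = 100·exp(−πζ/√(1−ζ²)), invert to get ζ = −ln(OS)/√(π² + ln²(OS)) with OS = 0.533.
−ln 0.533 = 0.6292, so ζ = 0.6292/√(π² + 0.3959) = 0.196.
Then ω_n = 4/(ζ t_s) = 4/(0.196 × 1.20) = 17.0 rad/s.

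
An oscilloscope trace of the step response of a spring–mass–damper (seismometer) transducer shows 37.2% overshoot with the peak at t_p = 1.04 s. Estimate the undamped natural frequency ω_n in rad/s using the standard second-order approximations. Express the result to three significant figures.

ω_n ≈ 3.17 rad/s

The overshoot fixes ζ = −ln(OS)/√(π²+ln²(OS)) = 0.300.
From t_p = π/ω_d, ω_d = π/1.04 = 3.02 rad/s, so ω_n = ω_d/√(1−ζ²) = 3.17 rad/s.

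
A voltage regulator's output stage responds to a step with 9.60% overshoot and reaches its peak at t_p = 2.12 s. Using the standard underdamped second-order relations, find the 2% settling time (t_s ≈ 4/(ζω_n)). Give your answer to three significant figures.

The overshoot fixes ζ = −ln(OS)/√(π²+ln²(OS)) = 0.598.
t_p = π/ω_d ⇒ ω_d = 1.48 rad/s; then ω_n = ω_d/√(1−ζ²) = 1.85 rad/s.
t_s ≈ 4/(ζω_n) = 4/(0.598·1.85) = 3.62 s.

t_s ≈ 3.62 s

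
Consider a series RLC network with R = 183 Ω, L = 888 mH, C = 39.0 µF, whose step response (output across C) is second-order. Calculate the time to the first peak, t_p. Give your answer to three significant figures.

For a series RLC circuit (capacitor voltage as output), ω_n = 1/√(LC) = 1/√(888 mH · 39.0 µF) = 170 rad/s.
ζ = (R/2)·√(C/L) = (183/2)·√(39.0 µF/888 mH) = 0.606.
The damped frequency ω_d = ω_n√(1−ζ²) = 135 rad/s. t_p = π/ω_d = 0.0233 s.

t_p ≈ 0.0233 s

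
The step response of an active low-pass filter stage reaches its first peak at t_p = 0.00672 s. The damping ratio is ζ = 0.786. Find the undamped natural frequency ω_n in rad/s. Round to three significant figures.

Peak time t_p = π/ω_d, so ω_d = π/t_p = π/0.00672 = 467 rad/s.
ω_n = ω_d/√(1−ζ²) = 467/√0.382 = 756 rad/s.

ω_n ≈ 756 rad/s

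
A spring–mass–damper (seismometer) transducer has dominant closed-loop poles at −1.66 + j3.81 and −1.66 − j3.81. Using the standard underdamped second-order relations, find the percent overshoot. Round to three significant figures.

%OS ≈ 25.4%

With σ = 1.66, ω_d = 3.81: ω_n = √(σ²+ω_d²) = 4.16 rad/s, ζ = σ/ω_n = 0.399.
%OS = 100·exp(−πζ/√(1−ζ²)) = 25.4%.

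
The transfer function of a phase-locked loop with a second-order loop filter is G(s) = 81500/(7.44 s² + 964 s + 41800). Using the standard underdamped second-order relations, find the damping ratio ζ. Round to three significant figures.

ζ ≈ 0.864

Dividing through by 7.44: denominator becomes s² + 129.6 s + 5618.
So ω_n = √5618 = 75.0 rad/s and ζ = 129.6/(2·75.0) = 0.864.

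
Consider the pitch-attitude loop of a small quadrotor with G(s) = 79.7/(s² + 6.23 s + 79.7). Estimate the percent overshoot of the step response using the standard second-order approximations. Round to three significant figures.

ω_n = √79.7 = 8.93 rad/s; ζ = 6.23/(2·8.93) = 0.349.
%OS = 100·exp(−πζ/√(1−ζ²)) = 31.0%.

%OS ≈ 31.0%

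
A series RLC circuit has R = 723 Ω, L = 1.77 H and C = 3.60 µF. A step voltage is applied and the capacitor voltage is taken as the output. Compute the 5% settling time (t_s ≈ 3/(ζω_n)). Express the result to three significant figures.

t_s ≈ 0.0147 s

For a series RLC circuit (capacitor voltage as output), ω_n = 1/√(LC) = 1/√(1.77 H · 3.60 µF) = 396 rad/s.
ζ = (R/2)·√(C/L) = (723/2)·√(3.60 µF/1.77 H) = 0.516.
t_s ≈ 3/(ζω_n) = 0.0147 s.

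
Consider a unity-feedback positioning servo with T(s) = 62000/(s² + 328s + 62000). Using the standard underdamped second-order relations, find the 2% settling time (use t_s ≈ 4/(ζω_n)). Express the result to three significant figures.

t_s ≈ 0.0244 s

ω_n = √62000 = 249 rad/s; ζ = 328/(2·249) = 0.659.
t_s ≈ 4/(ζω_n) = 4/(0.659·249) = 0.0244 s.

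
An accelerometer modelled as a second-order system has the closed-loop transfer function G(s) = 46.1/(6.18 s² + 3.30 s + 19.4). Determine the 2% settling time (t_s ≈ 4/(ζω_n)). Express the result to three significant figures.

Dividing through by 6.18: denominator becomes s² + 0.5340 s + 3.139.
So ω_n = √3.139 = 1.77 rad/s and ζ = 0.5340/(2·1.77) = 0.151.
t_s ≈ 4/(ζω_n) = 15.0 s.

t_s ≈ 15.0 s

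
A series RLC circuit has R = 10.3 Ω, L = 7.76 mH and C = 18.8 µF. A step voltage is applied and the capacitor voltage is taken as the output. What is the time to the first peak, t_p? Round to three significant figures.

t_p ≈ 0.00124 s

For a series RLC circuit (capacitor voltage as output), ω_n = 1/√(LC) = 1/√(7.76 mH · 18.8 µF) = 2620 rad/s.
ζ = (R/2)·√(C/L) = (10.3/2)·√(18.8 µF/7.76 mH) = 0.253.
ω_d = 2620·√(1 − 0.253²) = 2530 rad/s. t_p = π/ω_d = 0.00124 s.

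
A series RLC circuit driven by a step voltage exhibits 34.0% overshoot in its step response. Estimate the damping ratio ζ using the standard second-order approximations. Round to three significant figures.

ζ = −ln(OS)/√(π² + (ln OS)²). With OS = 0.340, ln OS = −1.079 and ζ = 1.079/3.322 = 0.325.

ζ ≈ 0.325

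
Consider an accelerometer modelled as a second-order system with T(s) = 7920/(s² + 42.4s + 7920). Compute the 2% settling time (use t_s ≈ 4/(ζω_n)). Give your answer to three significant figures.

Comparing the denominator to s² + 2ζω_n s + ω_n²: ω_n = √7920 = 89.0 rad/s, and 2ζω_n = 42.4 so ζ = 42.4/(2·89.0) = 0.238.
t_s ≈ 4/(ζω_n) = 4/(0.238·89.0) = 0.189 s.

t_s ≈ 0.189 s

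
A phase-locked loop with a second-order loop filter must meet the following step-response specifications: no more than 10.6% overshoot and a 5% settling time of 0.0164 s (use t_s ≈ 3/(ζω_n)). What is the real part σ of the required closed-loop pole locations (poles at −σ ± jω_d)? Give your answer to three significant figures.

σ ≈ 183

The settling-time spec alone fixes σ = ζω_n = 3/t_s = 3/0.0164 = 183.
(Overshoot then fixes ζ = 0.581 and hence ω_d = σ·√(1−ζ²)/ζ = 256 rad/s.)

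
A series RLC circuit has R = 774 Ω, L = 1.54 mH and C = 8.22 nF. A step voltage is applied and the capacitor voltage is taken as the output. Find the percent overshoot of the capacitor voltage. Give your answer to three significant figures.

%OS ≈ 0.189%

For a series RLC circuit (capacitor voltage as output), ω_n = 1/√(LC) = 1/√(1.54 mH · 8.22 nF) = 281000 rad/s.
ζ = (R/2)·√(C/L) = (774/2)·√(8.22 nF/1.54 mH) = 0.894.
%OS = 100 e^{−πζ/√(1−ζ²)} with ζ = 0.894 gives 0.189%.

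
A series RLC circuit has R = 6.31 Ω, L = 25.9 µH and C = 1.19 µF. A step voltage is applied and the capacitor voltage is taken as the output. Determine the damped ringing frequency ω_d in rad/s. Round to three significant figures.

For a series RLC circuit (capacitor voltage as output), ω_n = 1/√(LC) = 1/√(25.9 µH · 1.19 µF) = 180000 rad/s.
ζ = (R/2)·√(C/L) = (6.31/2)·√(1.19 µF/25.9 µH) = 0.676.
ω_d = 180000·√(1 − 0.676²) = 133000 rad/s.

ω_d ≈ 133000 rad/s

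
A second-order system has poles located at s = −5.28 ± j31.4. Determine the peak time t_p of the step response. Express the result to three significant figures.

t_p = π/ω_d with ω_d = 31.4 (the imaginary part), so t_p = 0.100 s.

t_p ≈ 0.100 s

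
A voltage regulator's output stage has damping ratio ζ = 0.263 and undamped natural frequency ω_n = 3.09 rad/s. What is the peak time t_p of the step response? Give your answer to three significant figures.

The damped frequency is ω_d = ω_n√(1−ζ²) = 3.09·√(1−0.0692) = 2.98 rad/s.
Peak time t_p = π/ω_d = π/2.98 = 1.05 s.

t_p ≈ 1.05 s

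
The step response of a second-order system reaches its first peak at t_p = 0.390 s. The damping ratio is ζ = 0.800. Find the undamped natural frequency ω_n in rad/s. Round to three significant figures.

Peak time t_p = π/ω_d, so ω_d = π/t_p = π/0.390 = 8.06 rad/s.
ω_n = ω_d/√(1−ζ²) = 8.06/√0.360 = 13.4 rad/s.

ω_n ≈ 13.4 rad/s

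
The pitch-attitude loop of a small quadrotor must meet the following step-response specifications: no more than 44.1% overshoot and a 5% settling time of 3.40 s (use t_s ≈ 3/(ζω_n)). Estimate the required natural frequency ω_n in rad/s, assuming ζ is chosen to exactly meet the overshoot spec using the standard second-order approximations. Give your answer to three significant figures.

Inverting the overshoot relation: ζ = |ln 0.441|/√(π² + ln²0.441) = 0.252.
Then ω_n = 3/(ζ t_s) = 3/(0.252 × 3.40) = 3.50 rad/s.

ω_n ≈ 3.50 rad/s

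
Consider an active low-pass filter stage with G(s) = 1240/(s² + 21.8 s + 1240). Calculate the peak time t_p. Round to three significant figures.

t_p ≈ 0.0938 s

ω_n = √1240 = 35.2 rad/s; ζ = 21.8/(2·35.2) = 0.310.
ω_d = 35.2·√(1 − 0.310²) = 33.5 rad/s. Then t_p = π/ω_d = 0.0938 s.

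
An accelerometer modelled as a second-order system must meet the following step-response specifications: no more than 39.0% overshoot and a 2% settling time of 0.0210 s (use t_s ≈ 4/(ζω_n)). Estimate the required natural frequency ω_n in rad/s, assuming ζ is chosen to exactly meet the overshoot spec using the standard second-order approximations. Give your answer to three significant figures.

Inverting the overshoot relation: ζ = |ln 0.390|/√(π² + ln²0.390) = 0.287.
From t_s ≈ 4/(ζω_n): ω_n = 4/(ζ·t_s) = 4/(0.287·0.0210) = 663 rad/s.

ω_n ≈ 663 rad/s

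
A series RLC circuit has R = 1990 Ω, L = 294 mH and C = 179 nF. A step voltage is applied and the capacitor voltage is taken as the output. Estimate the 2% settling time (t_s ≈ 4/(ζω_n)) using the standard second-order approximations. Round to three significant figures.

For a series RLC circuit (capacitor voltage as output), ω_n = 1/√(LC) = 1/√(294 mH · 179 nF) = 4360 rad/s.
ζ = (R/2)·√(C/L) = (1990/2)·√(179 nF/294 mH) = 0.776.
t_s ≈ 4/(ζω_n) = 0.00118 s.

t_s ≈ 0.00118 s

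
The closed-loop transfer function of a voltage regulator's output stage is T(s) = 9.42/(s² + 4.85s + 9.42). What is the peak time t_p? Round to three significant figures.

t_p ≈ 1.67 s

Matching coefficients with s² + 2ζω_n s + ω_n² gives ω_n² = 9.42 ⇒ ω_n = 3.07 rad/s, and ζ = 4.85/(2ω_n) = 0.790.
The damped frequency ω_d = ω_n√(1−ζ²) = 1.88 rad/s. Then t_p = π/ω_d = 1.67 s.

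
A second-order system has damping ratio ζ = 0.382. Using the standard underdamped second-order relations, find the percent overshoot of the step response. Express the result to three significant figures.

%OS ≈ 27.3%

For an underdamped second-order system, %OS = 100·exp(−πζ/√(1−ζ²)).
πζ/√(1−ζ²) = π·0.382/√(1−0.146) = 1.299, so %OS = 100·e^(−1.299) = 27.3%.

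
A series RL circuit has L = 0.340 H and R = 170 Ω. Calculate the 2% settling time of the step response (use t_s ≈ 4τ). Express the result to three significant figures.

τ = L/R = 0.340/170 = 0.00200 s.
t_s ≈ 4τ = 0.00800 s.

t_s ≈ 0.00800 s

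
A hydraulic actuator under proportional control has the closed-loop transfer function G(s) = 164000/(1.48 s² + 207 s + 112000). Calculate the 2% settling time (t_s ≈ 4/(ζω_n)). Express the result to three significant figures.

t_s ≈ 0.0572 s

Dividing through by 1.48: denominator becomes s² + 139.9 s + 75680.
So ω_n = √75680 = 275 rad/s and ζ = 139.9/(2·275) = 0.254.
t_s ≈ 4/(ζω_n) = 0.0572 s.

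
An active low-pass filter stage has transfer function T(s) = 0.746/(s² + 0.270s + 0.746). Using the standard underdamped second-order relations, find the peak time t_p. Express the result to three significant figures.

t_p ≈ 3.68 s

Comparing the denominator to s² + 2ζω_n s + ω_n²: ω_n = √0.746 = 0.864 rad/s, and 2ζω_n = 0.270 so ζ = 0.270/(2·0.864) = 0.156.
ω_d = 0.864·√(1 − 0.156²) = 0.853 rad/s. Then t_p = π/ω_d = 3.68 s.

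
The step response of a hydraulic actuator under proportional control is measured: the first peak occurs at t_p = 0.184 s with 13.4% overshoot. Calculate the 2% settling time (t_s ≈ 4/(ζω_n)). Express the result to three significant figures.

From the overshoot, ζ = −ln(OS)/√(π²+ln²(OS)) = 0.539.
t_p = π/ω_d ⇒ ω_d = 17.1 rad/s; then ω_n = ω_d/√(1−ζ²) = 20.3 rad/s.
t_s ≈ 4/(ζω_n) = 4/(0.539·20.3) = 0.366 s.

t_s ≈ 0.366 s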